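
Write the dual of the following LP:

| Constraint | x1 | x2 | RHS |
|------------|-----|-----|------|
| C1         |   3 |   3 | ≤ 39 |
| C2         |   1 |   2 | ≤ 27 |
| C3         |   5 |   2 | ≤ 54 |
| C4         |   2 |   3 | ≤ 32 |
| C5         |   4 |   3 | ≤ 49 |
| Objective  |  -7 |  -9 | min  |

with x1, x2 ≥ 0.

Primal min cᵀx s.t. Ax ≤ b, x ≥ 0  →  Dual max −bᵀy s.t. Aᵀy ≥ −c, y ≥ 0.

Maximize: z = -39y1 - 27y2 - 54y3 - 32y4 - 49y5

Subject to:
  3y1 + y2 + 5y3 + 2y4 + 4y5 ≥ 7
  3y1 + 2y2 + 2y3 + 3y4 + 3y5 ≥ 9
  y1, y2, y3, y4, y5 ≥ 0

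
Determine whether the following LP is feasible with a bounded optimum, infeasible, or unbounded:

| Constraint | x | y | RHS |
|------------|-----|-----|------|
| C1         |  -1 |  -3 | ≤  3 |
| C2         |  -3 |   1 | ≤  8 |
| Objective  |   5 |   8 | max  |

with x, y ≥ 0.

Unbounded (objective can increase without bound)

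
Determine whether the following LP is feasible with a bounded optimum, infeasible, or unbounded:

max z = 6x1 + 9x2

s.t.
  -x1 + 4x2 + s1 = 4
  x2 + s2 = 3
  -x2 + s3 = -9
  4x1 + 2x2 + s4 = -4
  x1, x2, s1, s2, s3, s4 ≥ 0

Infeasible (no feasible solution exists)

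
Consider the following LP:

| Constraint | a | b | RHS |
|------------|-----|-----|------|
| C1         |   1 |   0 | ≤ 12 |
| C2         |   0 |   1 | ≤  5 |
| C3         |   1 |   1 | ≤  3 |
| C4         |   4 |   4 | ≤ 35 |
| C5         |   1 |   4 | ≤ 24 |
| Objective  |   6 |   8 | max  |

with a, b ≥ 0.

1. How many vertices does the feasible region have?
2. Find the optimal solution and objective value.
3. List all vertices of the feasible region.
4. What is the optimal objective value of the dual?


1. 3
2. a = 0, b = 3, z = 24
3. (0, 0), (3, 0), (0, 3)
4. 24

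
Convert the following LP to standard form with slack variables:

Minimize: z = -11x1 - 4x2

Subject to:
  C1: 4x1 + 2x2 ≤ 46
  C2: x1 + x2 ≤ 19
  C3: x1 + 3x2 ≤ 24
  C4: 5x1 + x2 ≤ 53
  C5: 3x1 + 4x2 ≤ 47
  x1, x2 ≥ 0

min z = -11x1 - 4x2

s.t.
  4x1 + 2x2 + s1 = 46
  x1 + x2 + s2 = 19
  x1 + 3x2 + s3 = 24
  5x1 + x2 + s4 = 53
  3x1 + 4x2 + s5 = 47
  x1, x2, s1, s2, s3, s4, s5 ≥ 0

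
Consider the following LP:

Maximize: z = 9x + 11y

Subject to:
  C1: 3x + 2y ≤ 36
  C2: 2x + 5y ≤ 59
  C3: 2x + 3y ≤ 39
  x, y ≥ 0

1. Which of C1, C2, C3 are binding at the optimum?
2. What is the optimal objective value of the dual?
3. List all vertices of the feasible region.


1. C1, C3
2. 153
3. (0, 0), (12, 0), (6, 9), (4.5, 10), (0, 11.8)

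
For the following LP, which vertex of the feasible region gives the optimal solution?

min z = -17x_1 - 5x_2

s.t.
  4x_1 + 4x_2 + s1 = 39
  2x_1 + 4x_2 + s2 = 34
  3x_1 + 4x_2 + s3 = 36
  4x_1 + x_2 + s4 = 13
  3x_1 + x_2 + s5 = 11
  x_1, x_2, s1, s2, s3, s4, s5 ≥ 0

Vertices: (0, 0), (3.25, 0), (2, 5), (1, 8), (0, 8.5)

Evaluate the objective at each vertex of the feasible region:
  z(0, 0) = 0
  z(3.25, 0) = -55.25
  z(2, 5) = -59  ←
  z(1, 8) = -57
  z(0, 8.5) = -42.5
The minimum is at x_1 = 2, x_2 = 5.

(2, 5)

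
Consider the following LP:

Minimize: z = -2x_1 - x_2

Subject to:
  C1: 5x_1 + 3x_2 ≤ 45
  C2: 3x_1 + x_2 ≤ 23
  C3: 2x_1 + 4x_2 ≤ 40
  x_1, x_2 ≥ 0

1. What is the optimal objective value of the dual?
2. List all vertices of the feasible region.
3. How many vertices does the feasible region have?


1. -17
2. (0, 0), (7.667, 0), (6, 5), (4.286, 7.857), (0, 10)
3. 5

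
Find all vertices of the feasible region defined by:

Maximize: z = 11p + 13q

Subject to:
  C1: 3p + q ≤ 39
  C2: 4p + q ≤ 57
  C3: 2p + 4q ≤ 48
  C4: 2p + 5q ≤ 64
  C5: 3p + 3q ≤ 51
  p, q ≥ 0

(0, 0), (13, 0), (11, 6), (10, 7), (0, 12)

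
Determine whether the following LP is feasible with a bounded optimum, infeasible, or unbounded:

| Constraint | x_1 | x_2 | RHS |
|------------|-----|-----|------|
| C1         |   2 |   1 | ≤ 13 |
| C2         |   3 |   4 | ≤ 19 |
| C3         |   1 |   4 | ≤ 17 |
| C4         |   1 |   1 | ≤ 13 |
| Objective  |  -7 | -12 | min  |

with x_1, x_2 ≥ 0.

Feasible with a bounded optimal solution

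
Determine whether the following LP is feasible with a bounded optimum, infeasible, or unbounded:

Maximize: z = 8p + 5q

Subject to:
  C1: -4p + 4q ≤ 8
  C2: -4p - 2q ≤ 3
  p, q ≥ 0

Unbounded (objective can increase without bound)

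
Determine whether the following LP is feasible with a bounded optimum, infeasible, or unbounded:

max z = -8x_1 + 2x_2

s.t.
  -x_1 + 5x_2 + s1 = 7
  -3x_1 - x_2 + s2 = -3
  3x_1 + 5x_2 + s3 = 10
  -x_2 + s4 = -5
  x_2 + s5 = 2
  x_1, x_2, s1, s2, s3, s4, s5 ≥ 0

Infeasible (no feasible solution exists)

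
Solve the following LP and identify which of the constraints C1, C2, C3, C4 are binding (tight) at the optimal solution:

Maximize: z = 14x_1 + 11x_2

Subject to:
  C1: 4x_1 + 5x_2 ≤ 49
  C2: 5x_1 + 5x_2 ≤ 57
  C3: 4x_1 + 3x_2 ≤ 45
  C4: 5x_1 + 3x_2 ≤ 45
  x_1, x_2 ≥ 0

At x_1 = 6, x_2 = 5, compute slack b - a·x for each constraint:
  C1: 49 − 49 = 0  (binding)
  C2: 57 − 55 = 2  (slack)
  C3: 45 − 39 = 6  (slack)
  C4: 45 − 45 = 0  (binding)

Optimal: x_1 = 6, x_2 = 5
Binding: C1, C4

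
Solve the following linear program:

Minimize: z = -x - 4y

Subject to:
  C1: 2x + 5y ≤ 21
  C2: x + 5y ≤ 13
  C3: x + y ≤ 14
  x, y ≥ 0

Evaluate the objective at each vertex of the feasible region:
  z(0, 0) = 0
  z(10.5, 0) = -10.5
  z(8, 1) = -12  ←
  z(0, 2.6) = -10.4
The minimum is at x = 8, y = 1.

x = 8, y = 1, z = -12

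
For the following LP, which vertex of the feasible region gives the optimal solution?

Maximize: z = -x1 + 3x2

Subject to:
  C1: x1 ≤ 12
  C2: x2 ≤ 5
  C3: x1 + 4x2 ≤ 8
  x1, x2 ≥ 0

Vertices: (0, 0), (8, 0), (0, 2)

Evaluate the objective at each vertex of the feasible region:
  z(0, 0) = 0
  z(8, 0) = -8
  z(0, 2) = 6  ←
The maximum is at x1 = 0, x2 = 2.

(0, 2)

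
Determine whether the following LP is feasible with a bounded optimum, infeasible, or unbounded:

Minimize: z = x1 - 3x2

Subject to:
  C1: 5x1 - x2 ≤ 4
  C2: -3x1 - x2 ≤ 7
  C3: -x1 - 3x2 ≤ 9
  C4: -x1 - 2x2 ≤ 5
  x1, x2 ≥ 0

Unbounded (objective can decrease without bound)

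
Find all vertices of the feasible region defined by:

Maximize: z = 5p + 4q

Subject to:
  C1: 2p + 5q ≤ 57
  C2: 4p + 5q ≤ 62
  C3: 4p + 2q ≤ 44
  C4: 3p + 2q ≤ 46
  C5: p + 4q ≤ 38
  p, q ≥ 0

(0, 0), (11, 0), (8, 6), (5.273, 8.182), (0, 9.5)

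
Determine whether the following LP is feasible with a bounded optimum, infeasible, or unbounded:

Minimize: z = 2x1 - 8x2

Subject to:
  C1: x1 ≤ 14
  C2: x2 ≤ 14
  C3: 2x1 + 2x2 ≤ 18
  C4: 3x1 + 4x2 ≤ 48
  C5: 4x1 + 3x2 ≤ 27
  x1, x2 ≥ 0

Feasible with a bounded optimal solution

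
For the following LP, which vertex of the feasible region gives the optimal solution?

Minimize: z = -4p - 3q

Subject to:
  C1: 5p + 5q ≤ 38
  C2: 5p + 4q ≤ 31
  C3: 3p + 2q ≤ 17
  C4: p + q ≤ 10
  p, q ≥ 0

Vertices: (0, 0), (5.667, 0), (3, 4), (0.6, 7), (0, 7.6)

Evaluate the objective at each vertex of the feasible region:
  z(0, 0) = 0
  z(5.667, 0) = -22.67
  z(3, 4) = -24  ←
  z(0.6, 7) = -23.4
  z(0, 7.6) = -22.8
The minimum is at p = 3, q = 4.

(3, 4)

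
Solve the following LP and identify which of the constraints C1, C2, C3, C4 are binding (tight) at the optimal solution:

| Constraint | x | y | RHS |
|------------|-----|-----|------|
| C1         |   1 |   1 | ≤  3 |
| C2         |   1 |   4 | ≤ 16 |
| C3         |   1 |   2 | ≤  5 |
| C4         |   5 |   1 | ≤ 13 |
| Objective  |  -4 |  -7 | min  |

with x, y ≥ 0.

At x = 1, y = 2, compute slack b - a·x for each constraint:
  C1: 3 − 3 = 0  (binding)
  C2: 16 − 9 = 7  (slack)
  C3: 5 − 5 = 0  (binding)
  C4: 13 − 7 = 6  (slack)

Optimal: x = 1, y = 2
Binding: C1, C3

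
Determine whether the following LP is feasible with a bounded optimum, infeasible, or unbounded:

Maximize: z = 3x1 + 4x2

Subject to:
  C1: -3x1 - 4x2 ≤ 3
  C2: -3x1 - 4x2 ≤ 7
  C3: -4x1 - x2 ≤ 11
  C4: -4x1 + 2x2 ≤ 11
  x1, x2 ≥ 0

Unbounded (objective can increase without bound)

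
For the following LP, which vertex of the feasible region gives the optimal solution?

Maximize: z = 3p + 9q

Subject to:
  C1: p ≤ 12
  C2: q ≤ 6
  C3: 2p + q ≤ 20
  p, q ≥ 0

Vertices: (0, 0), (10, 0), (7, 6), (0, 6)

Evaluate the objective at each vertex of the feasible region:
  z(0, 0) = 0
  z(10, 0) = 30
  z(7, 6) = 75  ←
  z(0, 6) = 54
The maximum is at p = 7, q = 6.

(7, 6)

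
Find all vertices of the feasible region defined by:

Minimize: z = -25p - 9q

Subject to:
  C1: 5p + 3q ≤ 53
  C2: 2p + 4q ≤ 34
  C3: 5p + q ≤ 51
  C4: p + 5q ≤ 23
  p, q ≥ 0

(0, 0), (10.2, 0), (10, 1), (8.909, 2.818), (0, 4.6)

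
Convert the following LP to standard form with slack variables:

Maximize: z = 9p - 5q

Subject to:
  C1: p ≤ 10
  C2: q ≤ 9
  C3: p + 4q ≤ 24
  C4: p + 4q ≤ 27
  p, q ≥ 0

max z = 9p - 5q

s.t.
  p + s1 = 10
  q + s2 = 9
  p + 4q + s3 = 24
  p + 4q + s4 = 27
  p, q, s1, s2, s3, s4 ≥ 0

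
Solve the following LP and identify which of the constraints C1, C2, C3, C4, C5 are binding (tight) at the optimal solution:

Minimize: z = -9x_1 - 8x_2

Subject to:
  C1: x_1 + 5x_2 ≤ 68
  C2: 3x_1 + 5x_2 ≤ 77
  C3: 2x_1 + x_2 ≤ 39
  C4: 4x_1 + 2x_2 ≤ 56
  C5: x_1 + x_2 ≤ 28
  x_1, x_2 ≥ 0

At x_1 = 9, x_2 = 10, compute slack b - a·x for each constraint:
  C1: 68 − 59 = 9  (slack)
  C2: 77 − 77 = 0  (binding)
  C3: 39 − 28 = 11  (slack)
  C4: 56 − 56 = 0  (binding)
  C5: 28 − 19 = 9  (slack)

Optimal: x_1 = 9, x_2 = 10
Binding: C2, C4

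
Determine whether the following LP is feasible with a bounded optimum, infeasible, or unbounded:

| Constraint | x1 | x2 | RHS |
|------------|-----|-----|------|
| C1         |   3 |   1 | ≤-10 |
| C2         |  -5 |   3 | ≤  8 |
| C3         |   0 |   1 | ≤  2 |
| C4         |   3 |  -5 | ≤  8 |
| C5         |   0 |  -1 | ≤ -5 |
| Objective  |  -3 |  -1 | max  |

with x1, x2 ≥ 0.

Infeasible (no feasible solution exists)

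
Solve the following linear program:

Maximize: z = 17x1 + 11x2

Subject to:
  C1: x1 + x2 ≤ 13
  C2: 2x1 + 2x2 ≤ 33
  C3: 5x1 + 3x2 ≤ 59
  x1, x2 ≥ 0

Evaluate the objective at each vertex of the feasible region:
  z(0, 0) = 0
  z(11.8, 0) = 200.6
  z(10, 3) = 203  ←
  z(0, 13) = 143
The maximum is at x1 = 10, x2 = 3.

x1 = 10, x2 = 3, z = 203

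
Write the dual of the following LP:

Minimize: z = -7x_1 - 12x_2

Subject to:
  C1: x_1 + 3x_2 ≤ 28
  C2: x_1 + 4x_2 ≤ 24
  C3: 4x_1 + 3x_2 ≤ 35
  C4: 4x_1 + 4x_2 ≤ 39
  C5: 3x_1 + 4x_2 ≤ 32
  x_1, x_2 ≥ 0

Primal min cᵀx s.t. Ax ≤ b, x ≥ 0  →  Dual max −bᵀy s.t. Aᵀy ≥ −c, y ≥ 0.

Maximize: z = -28y1 - 24y2 - 35y3 - 39y4 - 32y5

Subject to:
  y1 + y2 + 4y3 + 4y4 + 3y5 ≥ 7
  3y1 + 4y2 + 3y3 + 4y4 + 4y5 ≥ 12
  y1, y2, y3, y4, y5 ≥ 0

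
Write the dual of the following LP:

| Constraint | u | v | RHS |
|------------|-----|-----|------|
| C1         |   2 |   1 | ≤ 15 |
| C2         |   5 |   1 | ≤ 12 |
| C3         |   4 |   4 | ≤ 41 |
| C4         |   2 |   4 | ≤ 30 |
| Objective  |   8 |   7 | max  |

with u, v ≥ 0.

Primal max cᵀx s.t. Ax ≤ b, x ≥ 0  →  Dual min bᵀy s.t. Aᵀy ≥ c, y ≥ 0.

Minimize: z = 15y1 + 12y2 + 41y3 + 30y4

Subject to:
  2y1 + 5y2 + 4y3 + 2y4 ≥ 8
  y1 + y2 + 4y3 + 4y4 ≥ 7
  y1, y2, y3, y4 ≥ 0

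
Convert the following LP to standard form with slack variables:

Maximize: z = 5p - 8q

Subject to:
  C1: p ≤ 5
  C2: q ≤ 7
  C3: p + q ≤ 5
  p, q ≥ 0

max z = 5p - 8q

s.t.
  p + s1 = 5
  q + s2 = 7
  p + q + s3 = 5
  p, q, s1, s2, s3 ≥ 0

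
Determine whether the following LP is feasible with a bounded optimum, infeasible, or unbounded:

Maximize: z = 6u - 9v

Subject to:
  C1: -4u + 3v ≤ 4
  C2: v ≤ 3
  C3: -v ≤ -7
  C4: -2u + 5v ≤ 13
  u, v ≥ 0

Infeasible (no feasible solution exists)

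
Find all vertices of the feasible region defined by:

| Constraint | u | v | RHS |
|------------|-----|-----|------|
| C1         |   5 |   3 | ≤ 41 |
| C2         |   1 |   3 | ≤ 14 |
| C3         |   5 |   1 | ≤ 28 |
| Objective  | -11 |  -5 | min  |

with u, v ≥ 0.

(0, 0), (5.6, 0), (5, 3), (0, 4.667)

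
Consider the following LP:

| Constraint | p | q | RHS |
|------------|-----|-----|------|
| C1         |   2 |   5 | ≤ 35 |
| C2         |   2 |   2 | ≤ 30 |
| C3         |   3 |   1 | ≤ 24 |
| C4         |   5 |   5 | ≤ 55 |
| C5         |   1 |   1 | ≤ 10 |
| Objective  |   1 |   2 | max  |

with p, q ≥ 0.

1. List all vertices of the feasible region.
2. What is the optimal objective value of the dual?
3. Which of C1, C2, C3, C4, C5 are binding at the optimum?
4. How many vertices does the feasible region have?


1. (0, 0), (8, 0), (7, 3), (5, 5), (0, 7)
2. 15
3. C1, C5
4. 5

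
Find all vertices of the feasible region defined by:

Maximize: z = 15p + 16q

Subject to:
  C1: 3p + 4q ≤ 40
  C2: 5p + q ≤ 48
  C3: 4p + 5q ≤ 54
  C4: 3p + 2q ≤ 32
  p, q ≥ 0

(0, 0), (9.6, 0), (9.143, 2.286), (8, 4), (0, 10)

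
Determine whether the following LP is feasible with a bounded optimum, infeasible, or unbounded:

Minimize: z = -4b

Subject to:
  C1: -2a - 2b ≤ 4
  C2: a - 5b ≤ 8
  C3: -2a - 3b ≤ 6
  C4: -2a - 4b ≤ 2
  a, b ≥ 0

Unbounded (objective can decrease without bound)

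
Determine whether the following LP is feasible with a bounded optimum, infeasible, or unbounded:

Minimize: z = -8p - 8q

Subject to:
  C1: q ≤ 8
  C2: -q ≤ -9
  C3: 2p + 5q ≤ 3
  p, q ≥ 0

Infeasible (no feasible solution exists)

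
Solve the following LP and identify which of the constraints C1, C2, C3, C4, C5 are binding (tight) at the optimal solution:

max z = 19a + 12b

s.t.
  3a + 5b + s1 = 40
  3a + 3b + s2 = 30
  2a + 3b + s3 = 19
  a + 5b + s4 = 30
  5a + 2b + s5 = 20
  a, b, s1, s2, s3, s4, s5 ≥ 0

At a = 2, b = 5, compute slack b - a·x for each constraint:
  C1: 40 − 31 = 9  (slack)
  C2: 30 − 21 = 9  (slack)
  C3: 19 − 19 = 0  (binding)
  C4: 30 − 27 = 3  (slack)
  C5: 20 − 20 = 0  (binding)

Optimal: a = 2, b = 5
Binding: C3, C5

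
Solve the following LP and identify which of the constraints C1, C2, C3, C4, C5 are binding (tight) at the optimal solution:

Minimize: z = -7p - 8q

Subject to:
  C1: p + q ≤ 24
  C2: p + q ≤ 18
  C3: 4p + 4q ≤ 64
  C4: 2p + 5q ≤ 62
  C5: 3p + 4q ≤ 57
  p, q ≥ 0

At p = 7, q = 9, compute slack b - a·x for each constraint:
  C1: 24 − 16 = 8  (slack)
  C2: 18 − 16 = 2  (slack)
  C3: 64 − 64 = 0  (binding)
  C4: 62 − 59 = 3  (slack)
  C5: 57 − 57 = 0  (binding)

Optimal: p = 7, q = 9
Binding: C3, C5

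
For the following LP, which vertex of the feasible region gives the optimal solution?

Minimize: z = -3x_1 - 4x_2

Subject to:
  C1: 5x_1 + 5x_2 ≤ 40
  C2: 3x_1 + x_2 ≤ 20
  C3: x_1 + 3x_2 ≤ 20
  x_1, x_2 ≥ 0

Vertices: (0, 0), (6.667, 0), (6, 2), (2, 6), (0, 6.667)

Evaluate the objective at each vertex of the feasible region:
  z(0, 0) = 0
  z(6.667, 0) = -20
  z(6, 2) = -26
  z(2, 6) = -30  ←
  z(0, 6.667) = -26.67
The minimum is at x_1 = 2, x_2 = 6.

(2, 6)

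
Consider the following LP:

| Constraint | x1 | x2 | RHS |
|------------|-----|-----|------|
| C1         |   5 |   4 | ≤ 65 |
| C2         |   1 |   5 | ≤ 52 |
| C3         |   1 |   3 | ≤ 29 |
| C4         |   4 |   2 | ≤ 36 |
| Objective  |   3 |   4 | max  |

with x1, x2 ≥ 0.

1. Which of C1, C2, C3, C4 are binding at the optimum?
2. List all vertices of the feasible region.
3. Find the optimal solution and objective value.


1. C3, C4
2. (0, 0), (9, 0), (5, 8), (0, 9.667)
3. x1 = 5, x2 = 8, z = 47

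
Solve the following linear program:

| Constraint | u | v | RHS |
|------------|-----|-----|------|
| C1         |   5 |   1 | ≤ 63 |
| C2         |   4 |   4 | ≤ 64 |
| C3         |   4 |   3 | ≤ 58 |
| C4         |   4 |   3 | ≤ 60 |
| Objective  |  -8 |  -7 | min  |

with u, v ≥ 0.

Evaluate the objective at each vertex of the feasible region:
  z(0, 0) = 0
  z(12.6, 0) = -100.8
  z(11.91, 3.455) = -119.5
  z(10, 6) = -122  ←
  z(0, 16) = -112
The minimum is at u = 10, v = 6.

u = 10, v = 6, z = -122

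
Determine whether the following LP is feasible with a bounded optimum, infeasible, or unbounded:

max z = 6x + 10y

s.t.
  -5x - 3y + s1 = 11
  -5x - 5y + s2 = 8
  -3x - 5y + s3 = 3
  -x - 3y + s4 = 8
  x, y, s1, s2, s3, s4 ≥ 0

Unbounded (objective can increase without bound)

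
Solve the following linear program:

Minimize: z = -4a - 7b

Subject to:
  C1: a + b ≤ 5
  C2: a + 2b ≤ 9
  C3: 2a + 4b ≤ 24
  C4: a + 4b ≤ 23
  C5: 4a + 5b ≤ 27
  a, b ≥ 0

Evaluate the objective at each vertex of the feasible region:
  z(0, 0) = 0
  z(5, 0) = -20
  z(1, 4) = -32  ←
  z(0, 4.5) = -31.5
The minimum is at a = 1, b = 4.

a = 1, b = 4, z = -32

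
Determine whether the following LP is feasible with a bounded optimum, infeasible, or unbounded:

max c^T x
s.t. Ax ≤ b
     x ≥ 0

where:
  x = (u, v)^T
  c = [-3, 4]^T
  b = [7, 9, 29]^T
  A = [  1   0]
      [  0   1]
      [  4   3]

Feasible with a bounded optimal solution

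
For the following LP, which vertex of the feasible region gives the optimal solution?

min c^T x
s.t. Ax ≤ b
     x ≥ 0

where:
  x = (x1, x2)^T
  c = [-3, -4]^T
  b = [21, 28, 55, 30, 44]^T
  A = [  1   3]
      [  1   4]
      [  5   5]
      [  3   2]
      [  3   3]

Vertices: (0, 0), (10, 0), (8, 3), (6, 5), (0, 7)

Evaluate the objective at each vertex of the feasible region:
  z(0, 0) = 0
  z(10, 0) = -30
  z(8, 3) = -36
  z(6, 5) = -38  ←
  z(0, 7) = -28
The minimum is at x1 = 6, x2 = 5.

(6, 5)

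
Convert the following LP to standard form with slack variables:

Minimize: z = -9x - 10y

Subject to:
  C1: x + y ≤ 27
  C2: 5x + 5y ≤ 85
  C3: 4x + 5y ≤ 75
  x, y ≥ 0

min z = -9x - 10y

s.t.
  x + y + s1 = 27
  5x + 5y + s2 = 85
  4x + 5y + s3 = 75
  x, y, s1, s2, s3 ≥ 0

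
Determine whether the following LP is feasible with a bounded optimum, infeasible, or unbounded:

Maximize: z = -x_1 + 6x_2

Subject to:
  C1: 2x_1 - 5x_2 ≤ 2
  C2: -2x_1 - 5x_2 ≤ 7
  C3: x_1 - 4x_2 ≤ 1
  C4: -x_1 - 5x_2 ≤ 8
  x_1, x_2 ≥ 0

Unbounded (objective can increase without bound)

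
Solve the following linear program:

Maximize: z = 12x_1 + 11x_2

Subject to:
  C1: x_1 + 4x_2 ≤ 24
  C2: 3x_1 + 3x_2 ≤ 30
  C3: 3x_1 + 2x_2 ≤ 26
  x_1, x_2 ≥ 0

Evaluate the objective at each vertex of the feasible region:
  z(0, 0) = 0
  z(8.667, 0) = 104
  z(6, 4) = 116  ←
  z(5.333, 4.667) = 115.3
  z(0, 6) = 66
The maximum is at x_1 = 6, x_2 = 4.

x_1 = 6, x_2 = 4, z = 116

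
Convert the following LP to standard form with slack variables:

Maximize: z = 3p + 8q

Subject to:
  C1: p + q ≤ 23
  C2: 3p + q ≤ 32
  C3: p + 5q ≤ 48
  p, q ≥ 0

max z = 3p + 8q

s.t.
  p + q + s1 = 23
  3p + q + s2 = 32
  p + 5q + s3 = 48
  p, q, s1, s2, s3 ≥ 0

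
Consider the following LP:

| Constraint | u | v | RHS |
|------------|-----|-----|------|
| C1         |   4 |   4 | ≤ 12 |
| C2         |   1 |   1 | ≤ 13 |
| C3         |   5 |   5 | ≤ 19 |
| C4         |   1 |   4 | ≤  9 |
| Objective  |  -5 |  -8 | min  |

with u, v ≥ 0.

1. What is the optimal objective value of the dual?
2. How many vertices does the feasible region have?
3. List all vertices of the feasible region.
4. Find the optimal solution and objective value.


1. -21
2. 4
3. (0, 0), (3, 0), (1, 2), (0, 2.25)
4. u = 1, v = 2, z = -21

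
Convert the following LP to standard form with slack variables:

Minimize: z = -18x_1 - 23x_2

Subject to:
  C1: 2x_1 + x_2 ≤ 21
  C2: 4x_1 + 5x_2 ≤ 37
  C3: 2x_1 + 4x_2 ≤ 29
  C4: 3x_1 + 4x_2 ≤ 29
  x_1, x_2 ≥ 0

min z = -18x_1 - 23x_2

s.t.
  2x_1 + x_2 + s1 = 21
  4x_1 + 5x_2 + s2 = 37
  2x_1 + 4x_2 + s3 = 29
  3x_1 + 4x_2 + s4 = 29
  x_1, x_2, s1, s2, s3, s4 ≥ 0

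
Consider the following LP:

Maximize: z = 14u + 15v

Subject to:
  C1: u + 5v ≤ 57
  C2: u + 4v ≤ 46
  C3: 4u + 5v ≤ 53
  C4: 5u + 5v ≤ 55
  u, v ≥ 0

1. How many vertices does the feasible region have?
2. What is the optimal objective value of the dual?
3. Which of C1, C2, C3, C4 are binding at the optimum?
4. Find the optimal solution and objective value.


1. 4
2. 163
3. C3, C4
4. u = 2, v = 9, z = 163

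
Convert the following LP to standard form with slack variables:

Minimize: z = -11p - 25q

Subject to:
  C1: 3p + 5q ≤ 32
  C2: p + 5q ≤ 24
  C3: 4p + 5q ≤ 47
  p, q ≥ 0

min z = -11p - 25q

s.t.
  3p + 5q + s1 = 32
  p + 5q + s2 = 24
  4p + 5q + s3 = 47
  p, q, s1, s2, s3 ≥ 0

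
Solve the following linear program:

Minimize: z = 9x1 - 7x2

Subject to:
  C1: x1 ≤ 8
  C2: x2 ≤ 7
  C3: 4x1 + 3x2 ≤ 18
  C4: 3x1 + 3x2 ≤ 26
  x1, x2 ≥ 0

Evaluate the objective at each vertex of the feasible region:
  z(0, 0) = 0
  z(4.5, 0) = 40.5
  z(0, 6) = -42  ←
The minimum is at x1 = 0, x2 = 6.

x1 = 0, x2 = 6, z = -42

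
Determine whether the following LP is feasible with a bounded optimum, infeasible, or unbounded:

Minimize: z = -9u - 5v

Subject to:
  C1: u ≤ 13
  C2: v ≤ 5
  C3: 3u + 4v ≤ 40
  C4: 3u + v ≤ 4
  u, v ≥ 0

Feasible with a bounded optimal solution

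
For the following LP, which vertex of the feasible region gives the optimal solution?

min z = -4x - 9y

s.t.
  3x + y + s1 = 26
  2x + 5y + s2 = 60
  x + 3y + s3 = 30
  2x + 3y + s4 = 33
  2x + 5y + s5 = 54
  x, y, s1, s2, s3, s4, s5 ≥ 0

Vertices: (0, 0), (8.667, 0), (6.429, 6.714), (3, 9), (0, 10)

Evaluate the objective at each vertex of the feasible region:
  z(0, 0) = 0
  z(8.667, 0) = -34.67
  z(6.429, 6.714) = -86.14
  z(3, 9) = -93  ←
  z(0, 10) = -90
The minimum is at x = 3, y = 9.

(3, 9)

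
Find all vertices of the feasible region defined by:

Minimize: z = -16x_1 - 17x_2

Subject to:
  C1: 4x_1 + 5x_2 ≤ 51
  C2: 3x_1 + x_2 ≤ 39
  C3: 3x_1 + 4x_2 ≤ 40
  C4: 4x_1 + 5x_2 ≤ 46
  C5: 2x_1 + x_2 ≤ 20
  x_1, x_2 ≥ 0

(0, 0), (10, 0), (9, 2), (0, 9.2)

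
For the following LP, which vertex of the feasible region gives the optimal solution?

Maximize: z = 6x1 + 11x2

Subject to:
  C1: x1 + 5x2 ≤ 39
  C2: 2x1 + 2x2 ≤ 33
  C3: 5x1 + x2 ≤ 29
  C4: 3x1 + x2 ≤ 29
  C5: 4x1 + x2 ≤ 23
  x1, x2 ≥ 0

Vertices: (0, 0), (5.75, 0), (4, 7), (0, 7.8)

Evaluate the objective at each vertex of the feasible region:
  z(0, 0) = 0
  z(5.75, 0) = 34.5
  z(4, 7) = 101  ←
  z(0, 7.8) = 85.8
The maximum is at x1 = 4, x2 = 7.

(4, 7)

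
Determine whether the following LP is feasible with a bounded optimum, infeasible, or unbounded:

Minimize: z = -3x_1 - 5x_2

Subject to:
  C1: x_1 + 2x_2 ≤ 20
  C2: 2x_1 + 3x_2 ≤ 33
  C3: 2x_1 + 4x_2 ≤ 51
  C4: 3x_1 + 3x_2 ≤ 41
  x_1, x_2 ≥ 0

Feasible with a bounded optimal solution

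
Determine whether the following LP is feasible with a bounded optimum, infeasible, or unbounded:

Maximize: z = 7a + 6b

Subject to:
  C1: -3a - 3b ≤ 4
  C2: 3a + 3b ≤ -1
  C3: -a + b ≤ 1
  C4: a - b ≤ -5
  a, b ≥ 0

Infeasible (no feasible solution exists)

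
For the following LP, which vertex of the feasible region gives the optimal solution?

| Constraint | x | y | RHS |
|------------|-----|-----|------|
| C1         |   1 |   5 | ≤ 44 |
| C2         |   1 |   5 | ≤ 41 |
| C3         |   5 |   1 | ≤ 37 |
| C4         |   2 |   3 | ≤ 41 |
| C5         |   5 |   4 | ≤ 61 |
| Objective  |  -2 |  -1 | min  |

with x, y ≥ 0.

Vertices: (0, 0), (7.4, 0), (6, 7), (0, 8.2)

Evaluate the objective at each vertex of the feasible region:
  z(0, 0) = 0
  z(7.4, 0) = -14.8
  z(6, 7) = -19  ←
  z(0, 8.2) = -8.2
The minimum is at x = 6, y = 7.

(6, 7)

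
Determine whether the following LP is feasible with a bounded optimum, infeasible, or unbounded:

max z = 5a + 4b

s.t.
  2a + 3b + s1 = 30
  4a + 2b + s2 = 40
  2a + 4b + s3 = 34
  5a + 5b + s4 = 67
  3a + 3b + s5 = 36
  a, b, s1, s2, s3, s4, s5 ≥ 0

Feasible with a bounded optimal solution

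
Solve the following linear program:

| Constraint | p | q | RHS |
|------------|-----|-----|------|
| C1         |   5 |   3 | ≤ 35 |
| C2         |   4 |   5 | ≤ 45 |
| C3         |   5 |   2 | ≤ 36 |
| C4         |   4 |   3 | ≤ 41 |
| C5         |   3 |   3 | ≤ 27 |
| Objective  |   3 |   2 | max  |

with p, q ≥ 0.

Evaluate the objective at each vertex of the feasible region:
  z(0, 0) = 0
  z(7, 0) = 21
  z(4, 5) = 22  ←
  z(0, 9) = 18
The maximum is at p = 4, q = 5.

p = 4, q = 5, z = 22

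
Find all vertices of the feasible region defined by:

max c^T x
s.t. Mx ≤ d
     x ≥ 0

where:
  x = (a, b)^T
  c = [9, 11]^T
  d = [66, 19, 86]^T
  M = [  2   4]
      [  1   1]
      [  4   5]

(0, 0), (19, 0), (9, 10), (2.333, 15.33), (0, 16.5)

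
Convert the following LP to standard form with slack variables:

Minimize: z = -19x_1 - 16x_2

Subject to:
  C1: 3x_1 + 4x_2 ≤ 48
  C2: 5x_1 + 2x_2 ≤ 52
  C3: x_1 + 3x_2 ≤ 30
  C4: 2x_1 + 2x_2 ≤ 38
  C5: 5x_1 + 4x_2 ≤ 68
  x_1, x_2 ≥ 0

min z = -19x_1 - 16x_2

s.t.
  3x_1 + 4x_2 + s1 = 48
  5x_1 + 2x_2 + s2 = 52
  x_1 + 3x_2 + s3 = 30
  2x_1 + 2x_2 + s4 = 38
  5x_1 + 4x_2 + s5 = 68
  x_1, x_2, s1, s2, s3, s4, s5 ≥ 0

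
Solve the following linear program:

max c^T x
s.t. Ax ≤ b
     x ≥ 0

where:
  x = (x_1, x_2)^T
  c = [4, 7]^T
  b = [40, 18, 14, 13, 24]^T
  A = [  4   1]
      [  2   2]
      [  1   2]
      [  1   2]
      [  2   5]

Evaluate the objective at each vertex of the feasible region:
  z(0, 0) = 0
  z(9, 0) = 36
  z(7, 2) = 42  ←
  z(0, 4.8) = 33.6
The maximum is at x_1 = 7, x_2 = 2.

x_1 = 7, x_2 = 2, z = 42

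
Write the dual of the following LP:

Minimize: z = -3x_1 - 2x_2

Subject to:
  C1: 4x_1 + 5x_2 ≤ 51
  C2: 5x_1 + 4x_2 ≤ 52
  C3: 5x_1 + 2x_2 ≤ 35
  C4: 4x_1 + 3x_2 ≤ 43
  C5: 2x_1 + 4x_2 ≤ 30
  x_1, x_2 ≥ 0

Primal min cᵀx s.t. Ax ≤ b, x ≥ 0  →  Dual max −bᵀy s.t. Aᵀy ≥ −c, y ≥ 0.

Maximize: z = -51y1 - 52y2 - 35y3 - 43y4 - 30y5

Subject to:
  4y1 + 5y2 + 5y3 + 4y4 + 2y5 ≥ 3
  5y1 + 4y2 + 2y3 + 3y4 + 4y5 ≥ 2
  y1, y2, y3, y4, y5 ≥ 0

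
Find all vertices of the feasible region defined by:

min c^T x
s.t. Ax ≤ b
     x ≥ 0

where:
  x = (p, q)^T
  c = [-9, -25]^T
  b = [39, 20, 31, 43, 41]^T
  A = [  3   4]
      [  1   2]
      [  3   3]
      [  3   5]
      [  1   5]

(0, 0), (10.33, 0), (4.333, 6), (1, 8), (0, 8.2)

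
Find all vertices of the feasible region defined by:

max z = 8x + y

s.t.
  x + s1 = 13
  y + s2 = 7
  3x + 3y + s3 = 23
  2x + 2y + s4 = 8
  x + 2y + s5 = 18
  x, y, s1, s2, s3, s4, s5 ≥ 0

(0, 0), (4, 0), (0, 4)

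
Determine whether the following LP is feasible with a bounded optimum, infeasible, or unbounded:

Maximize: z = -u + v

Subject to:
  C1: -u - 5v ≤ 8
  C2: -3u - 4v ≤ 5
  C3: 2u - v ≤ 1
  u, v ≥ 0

Unbounded (objective can increase without bound)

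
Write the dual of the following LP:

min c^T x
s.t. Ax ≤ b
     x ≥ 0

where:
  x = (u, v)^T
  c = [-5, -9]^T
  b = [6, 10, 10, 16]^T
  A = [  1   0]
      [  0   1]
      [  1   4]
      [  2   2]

Primal min cᵀx s.t. Ax ≤ b, x ≥ 0  →  Dual max −bᵀy s.t. Aᵀy ≥ −c, y ≥ 0.

Maximize: z = -6y1 - 10y2 - 10y3 - 16y4

Subject to:
  y1 + y3 + 2y4 ≥ 5
  y2 + 4y3 + 2y4 ≥ 9
  y1, y2, y3, y4 ≥ 0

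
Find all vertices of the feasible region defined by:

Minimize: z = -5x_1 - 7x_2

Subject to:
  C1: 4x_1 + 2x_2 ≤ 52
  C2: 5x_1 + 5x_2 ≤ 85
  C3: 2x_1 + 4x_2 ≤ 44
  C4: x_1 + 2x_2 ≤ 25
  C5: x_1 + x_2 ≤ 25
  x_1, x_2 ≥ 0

(0, 0), (13, 0), (10, 6), (0, 11)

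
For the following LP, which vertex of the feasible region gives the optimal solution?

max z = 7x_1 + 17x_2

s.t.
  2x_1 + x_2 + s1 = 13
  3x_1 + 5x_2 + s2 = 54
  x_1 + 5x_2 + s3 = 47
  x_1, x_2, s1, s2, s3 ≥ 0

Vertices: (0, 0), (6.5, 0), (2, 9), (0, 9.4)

Evaluate the objective at each vertex of the feasible region:
  z(0, 0) = 0
  z(6.5, 0) = 45.5
  z(2, 9) = 167  ←
  z(0, 9.4) = 159.8
The maximum is at x_1 = 2, x_2 = 9.

(2, 9)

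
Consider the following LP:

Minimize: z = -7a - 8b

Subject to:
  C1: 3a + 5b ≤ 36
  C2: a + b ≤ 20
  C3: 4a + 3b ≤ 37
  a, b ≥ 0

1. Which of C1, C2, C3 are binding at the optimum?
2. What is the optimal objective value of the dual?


1. C1, C3
2. -73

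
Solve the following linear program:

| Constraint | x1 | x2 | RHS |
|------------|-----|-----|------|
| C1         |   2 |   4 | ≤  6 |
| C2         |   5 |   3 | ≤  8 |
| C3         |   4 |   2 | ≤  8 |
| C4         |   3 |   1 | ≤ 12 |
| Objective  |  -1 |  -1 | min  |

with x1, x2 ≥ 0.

Evaluate the objective at each vertex of the feasible region:
  z(0, 0) = 0
  z(1.6, 0) = -1.6
  z(1, 1) = -2  ←
  z(0, 1.5) = -1.5
The minimum is at x1 = 1, x2 = 1.

x1 = 1, x2 = 1, z = -2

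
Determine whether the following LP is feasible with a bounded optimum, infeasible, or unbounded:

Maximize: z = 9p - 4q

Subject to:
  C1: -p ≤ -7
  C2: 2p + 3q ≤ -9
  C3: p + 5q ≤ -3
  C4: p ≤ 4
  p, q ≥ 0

Infeasible (no feasible solution exists)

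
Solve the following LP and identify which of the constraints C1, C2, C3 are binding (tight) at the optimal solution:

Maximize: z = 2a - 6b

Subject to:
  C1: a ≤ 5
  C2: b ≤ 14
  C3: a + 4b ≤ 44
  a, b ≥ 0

At a = 5, b = 0, compute slack b - a·x for each constraint:
  C1: 5 − 5 = 0  (binding)
  C2: 14 − 0 = 14  (slack)
  C3: 44 − 5 = 39  (slack)

Optimal: a = 5, b = 0
Binding: C1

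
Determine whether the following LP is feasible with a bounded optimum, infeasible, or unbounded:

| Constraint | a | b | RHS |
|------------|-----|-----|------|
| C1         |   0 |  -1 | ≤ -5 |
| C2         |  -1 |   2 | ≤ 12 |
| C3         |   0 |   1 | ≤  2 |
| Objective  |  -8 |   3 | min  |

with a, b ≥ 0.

Infeasible (no feasible solution exists)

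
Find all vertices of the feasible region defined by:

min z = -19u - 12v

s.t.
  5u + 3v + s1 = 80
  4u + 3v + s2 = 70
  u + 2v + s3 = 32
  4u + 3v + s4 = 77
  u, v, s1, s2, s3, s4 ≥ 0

(0, 0), (16, 0), (10, 10), (8.8, 11.6), (0, 16)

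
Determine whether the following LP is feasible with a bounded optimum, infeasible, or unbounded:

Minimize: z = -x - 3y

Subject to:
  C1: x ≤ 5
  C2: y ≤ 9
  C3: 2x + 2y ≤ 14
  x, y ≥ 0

Feasible with a bounded optimal solution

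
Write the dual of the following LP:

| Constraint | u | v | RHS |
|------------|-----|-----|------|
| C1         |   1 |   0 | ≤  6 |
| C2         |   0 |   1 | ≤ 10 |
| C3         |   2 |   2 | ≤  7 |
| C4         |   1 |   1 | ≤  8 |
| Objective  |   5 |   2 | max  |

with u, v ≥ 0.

Primal max cᵀx s.t. Ax ≤ b, x ≥ 0  →  Dual min bᵀy s.t. Aᵀy ≥ c, y ≥ 0.

Minimize: z = 6y1 + 10y2 + 7y3 + 8y4

Subject to:
  y1 + 2y3 + y4 ≥ 5
  y2 + 2y3 + y4 ≥ 2
  y1, y2, y3, y4 ≥ 0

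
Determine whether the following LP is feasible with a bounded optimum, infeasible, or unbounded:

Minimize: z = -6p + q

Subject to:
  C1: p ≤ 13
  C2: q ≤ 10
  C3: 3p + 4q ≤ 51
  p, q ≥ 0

Feasible with a bounded optimal solution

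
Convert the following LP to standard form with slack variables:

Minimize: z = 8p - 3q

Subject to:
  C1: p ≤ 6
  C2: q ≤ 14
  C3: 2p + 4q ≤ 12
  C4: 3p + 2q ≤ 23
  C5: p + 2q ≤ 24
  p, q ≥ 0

min z = 8p - 3q

s.t.
  p + s1 = 6
  q + s2 = 14
  2p + 4q + s3 = 12
  3p + 2q + s4 = 23
  p + 2q + s5 = 24
  p, q, s1, s2, s3, s4, s5 ≥ 0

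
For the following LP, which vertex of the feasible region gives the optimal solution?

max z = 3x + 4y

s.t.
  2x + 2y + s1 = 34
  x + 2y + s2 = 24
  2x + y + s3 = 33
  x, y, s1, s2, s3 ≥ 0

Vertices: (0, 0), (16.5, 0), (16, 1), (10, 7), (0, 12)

Evaluate the objective at each vertex of the feasible region:
  z(0, 0) = 0
  z(16.5, 0) = 49.5
  z(16, 1) = 52
  z(10, 7) = 58  ←
  z(0, 12) = 48
The maximum is at x = 10, y = 7.

(10, 7)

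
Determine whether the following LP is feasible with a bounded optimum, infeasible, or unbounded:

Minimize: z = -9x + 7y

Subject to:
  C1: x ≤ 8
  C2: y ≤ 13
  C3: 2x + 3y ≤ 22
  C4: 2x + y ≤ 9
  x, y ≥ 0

Feasible with a bounded optimal solution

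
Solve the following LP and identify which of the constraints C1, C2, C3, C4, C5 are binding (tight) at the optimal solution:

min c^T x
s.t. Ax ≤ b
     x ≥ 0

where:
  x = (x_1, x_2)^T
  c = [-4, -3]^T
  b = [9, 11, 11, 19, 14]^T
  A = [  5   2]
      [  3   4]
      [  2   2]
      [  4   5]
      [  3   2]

At x_1 = 1, x_2 = 2, compute slack b - a·x for each constraint:
  C1: 9 − 9 = 0  (binding)
  C2: 11 − 11 = 0  (binding)
  C3: 11 − 6 = 5  (slack)
  C4: 19 − 14 = 5  (slack)
  C5: 14 − 7 = 7  (slack)

Optimal: x_1 = 1, x_2 = 2
Binding: C1, C2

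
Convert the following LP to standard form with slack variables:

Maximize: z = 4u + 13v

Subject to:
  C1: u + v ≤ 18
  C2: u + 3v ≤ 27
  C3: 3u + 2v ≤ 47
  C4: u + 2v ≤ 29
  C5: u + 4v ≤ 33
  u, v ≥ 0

max z = 4u + 13v

s.t.
  u + v + s1 = 18
  u + 3v + s2 = 27
  3u + 2v + s3 = 47
  u + 2v + s4 = 29
  u + 4v + s5 = 33
  u, v, s1, s2, s3, s4, s5 ≥ 0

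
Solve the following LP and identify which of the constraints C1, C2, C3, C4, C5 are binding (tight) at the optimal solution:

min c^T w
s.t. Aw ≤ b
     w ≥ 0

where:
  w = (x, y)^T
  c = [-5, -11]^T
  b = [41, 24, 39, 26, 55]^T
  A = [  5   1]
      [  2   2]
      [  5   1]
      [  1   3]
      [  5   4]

At x = 5, y = 7, compute slack b - a·x for each constraint:
  C1: 41 − 32 = 9  (slack)
  C2: 24 − 24 = 0  (binding)
  C3: 39 − 32 = 7  (slack)
  C4: 26 − 26 = 0  (binding)
  C5: 55 − 53 = 2  (slack)

Optimal: x = 5, y = 7
Binding: C2, C4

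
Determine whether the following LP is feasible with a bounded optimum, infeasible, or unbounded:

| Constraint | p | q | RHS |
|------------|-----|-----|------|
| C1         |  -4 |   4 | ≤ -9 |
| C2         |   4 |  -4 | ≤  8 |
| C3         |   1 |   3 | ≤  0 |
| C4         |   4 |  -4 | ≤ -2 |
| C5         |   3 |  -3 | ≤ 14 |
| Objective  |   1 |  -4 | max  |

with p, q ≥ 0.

Infeasible (no feasible solution exists)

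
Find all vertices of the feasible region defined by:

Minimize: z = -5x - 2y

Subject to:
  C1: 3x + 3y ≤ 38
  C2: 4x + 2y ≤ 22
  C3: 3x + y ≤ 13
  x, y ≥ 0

(0, 0), (4.333, 0), (2, 7), (0, 11)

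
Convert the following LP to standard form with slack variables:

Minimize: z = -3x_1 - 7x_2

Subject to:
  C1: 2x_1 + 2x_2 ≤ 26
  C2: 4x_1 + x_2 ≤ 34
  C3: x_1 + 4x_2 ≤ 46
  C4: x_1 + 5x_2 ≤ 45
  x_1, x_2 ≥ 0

min z = -3x_1 - 7x_2

s.t.
  2x_1 + 2x_2 + s1 = 26
  4x_1 + x_2 + s2 = 34
  x_1 + 4x_2 + s3 = 46
  x_1 + 5x_2 + s4 = 45
  x_1, x_2, s1, s2, s3, s4 ≥ 0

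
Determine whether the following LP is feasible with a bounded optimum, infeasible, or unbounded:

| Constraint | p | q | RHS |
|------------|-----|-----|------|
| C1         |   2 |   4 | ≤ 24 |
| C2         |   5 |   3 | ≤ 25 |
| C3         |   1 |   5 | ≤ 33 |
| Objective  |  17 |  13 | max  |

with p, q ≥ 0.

Feasible with a bounded optimal solution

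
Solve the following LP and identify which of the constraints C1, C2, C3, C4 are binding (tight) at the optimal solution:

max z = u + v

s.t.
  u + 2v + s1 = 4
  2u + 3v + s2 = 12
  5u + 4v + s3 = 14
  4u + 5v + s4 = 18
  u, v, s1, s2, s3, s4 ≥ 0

At u = 2, v = 1, compute slack b - a·x for each constraint:
  C1: 4 − 4 = 0  (binding)
  C2: 12 − 7 = 5  (slack)
  C3: 14 − 14 = 0  (binding)
  C4: 18 − 13 = 5  (slack)

Optimal: u = 2, v = 1
Binding: C1, C3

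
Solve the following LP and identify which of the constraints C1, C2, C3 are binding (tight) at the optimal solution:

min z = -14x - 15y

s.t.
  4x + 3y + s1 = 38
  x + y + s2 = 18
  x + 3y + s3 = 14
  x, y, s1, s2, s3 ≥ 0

At x = 8, y = 2, compute slack b - a·x for each constraint:
  C1: 38 − 38 = 0  (binding)
  C2: 18 − 10 = 8  (slack)
  C3: 14 − 14 = 0  (binding)

Optimal: x = 8, y = 2
Binding: C1, C3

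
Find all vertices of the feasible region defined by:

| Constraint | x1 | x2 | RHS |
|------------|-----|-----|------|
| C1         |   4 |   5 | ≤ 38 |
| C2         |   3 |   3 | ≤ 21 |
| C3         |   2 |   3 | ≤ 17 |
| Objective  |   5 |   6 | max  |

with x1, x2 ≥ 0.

(0, 0), (7, 0), (4, 3), (0, 5.667)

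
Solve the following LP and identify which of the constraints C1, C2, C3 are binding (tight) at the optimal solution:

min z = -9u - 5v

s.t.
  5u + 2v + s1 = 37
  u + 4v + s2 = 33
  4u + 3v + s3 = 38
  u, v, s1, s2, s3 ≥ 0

At u = 5, v = 6, compute slack b - a·x for each constraint:
  C1: 37 − 37 = 0  (binding)
  C2: 33 − 29 = 4  (slack)
  C3: 38 − 38 = 0  (binding)

Optimal: u = 5, v = 6
Binding: C1, C3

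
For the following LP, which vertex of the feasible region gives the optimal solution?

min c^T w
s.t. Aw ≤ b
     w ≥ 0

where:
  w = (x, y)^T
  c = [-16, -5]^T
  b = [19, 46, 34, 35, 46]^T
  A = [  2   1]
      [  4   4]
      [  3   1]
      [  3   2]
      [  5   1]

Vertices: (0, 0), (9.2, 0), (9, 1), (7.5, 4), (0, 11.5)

Evaluate the objective at each vertex of the feasible region:
  z(0, 0) = 0
  z(9.2, 0) = -147.2
  z(9, 1) = -149  ←
  z(7.5, 4) = -140
  z(0, 11.5) = -57.5
The minimum is at x = 9, y = 1.

(9, 1)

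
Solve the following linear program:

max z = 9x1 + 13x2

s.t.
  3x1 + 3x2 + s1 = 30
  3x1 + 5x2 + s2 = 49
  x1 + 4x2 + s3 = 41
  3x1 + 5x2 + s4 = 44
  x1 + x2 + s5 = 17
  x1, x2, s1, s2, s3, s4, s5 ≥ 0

Evaluate the objective at each vertex of the feasible region:
  z(0, 0) = 0
  z(10, 0) = 90
  z(3, 7) = 118  ←
  z(0, 8.8) = 114.4
The maximum is at x1 = 3, x2 = 7.

x1 = 3, x2 = 7, z = 118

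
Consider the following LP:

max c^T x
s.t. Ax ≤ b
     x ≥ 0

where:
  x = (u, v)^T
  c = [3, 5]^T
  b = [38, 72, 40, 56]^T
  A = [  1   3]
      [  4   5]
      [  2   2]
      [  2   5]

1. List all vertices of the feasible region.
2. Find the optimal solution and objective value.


1. (0, 0), (18, 0), (8, 8), (0, 11.2)
2. u = 8, v = 8, z = 64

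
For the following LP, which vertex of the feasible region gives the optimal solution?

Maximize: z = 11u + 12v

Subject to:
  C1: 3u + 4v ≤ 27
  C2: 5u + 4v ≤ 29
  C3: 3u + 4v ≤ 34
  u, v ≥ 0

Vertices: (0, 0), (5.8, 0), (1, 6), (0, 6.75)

Evaluate the objective at each vertex of the feasible region:
  z(0, 0) = 0
  z(5.8, 0) = 63.8
  z(1, 6) = 83  ←
  z(0, 6.75) = 81
The maximum is at u = 1, v = 6.

(1, 6)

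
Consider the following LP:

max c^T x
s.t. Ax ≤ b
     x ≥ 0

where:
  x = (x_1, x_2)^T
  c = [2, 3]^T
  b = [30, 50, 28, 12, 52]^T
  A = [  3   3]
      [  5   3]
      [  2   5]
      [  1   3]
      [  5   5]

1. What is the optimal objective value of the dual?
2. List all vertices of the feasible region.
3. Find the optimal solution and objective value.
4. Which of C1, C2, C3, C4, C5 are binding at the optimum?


1. 21
2. (0, 0), (10, 0), (9, 1), (0, 4)
3. x_1 = 9, x_2 = 1, z = 21
4. C1, C4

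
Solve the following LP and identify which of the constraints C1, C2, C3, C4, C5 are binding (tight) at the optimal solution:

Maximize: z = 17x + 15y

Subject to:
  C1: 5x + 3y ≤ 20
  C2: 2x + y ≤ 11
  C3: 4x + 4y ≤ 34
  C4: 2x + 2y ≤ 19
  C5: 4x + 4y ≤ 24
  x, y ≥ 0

At x = 1, y = 5, compute slack b - a·x for each constraint:
  C1: 20 − 20 = 0  (binding)
  C2: 11 − 7 = 4  (slack)
  C3: 34 − 24 = 10  (slack)
  C4: 19 − 12 = 7  (slack)
  C5: 24 − 24 = 0  (binding)

Optimal: x = 1, y = 5
Binding: C1, C5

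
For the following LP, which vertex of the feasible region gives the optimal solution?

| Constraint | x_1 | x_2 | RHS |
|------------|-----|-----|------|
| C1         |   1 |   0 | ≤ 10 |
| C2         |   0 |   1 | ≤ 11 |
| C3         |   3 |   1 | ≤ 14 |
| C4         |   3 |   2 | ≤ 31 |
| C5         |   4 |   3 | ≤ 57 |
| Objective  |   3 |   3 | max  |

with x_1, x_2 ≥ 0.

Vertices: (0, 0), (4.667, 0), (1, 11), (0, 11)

Evaluate the objective at each vertex of the feasible region:
  z(0, 0) = 0
  z(4.667, 0) = 14
  z(1, 11) = 36  ←
  z(0, 11) = 33
The maximum is at x_1 = 1, x_2 = 11.

(1, 11)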